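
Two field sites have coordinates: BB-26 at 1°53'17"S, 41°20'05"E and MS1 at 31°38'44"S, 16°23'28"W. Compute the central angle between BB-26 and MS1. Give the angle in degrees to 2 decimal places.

BB-26: φ = -1.88806°, λ = +41.33472°
MS1: φ = -31.64556°, λ = -16.39111°
Δφ = -29.7575°,  Δλ = -57.7258°
a = sin²(Δφ/2) + cos φ₁ cos φ₂ sin²(Δλ/2) = 0.264193
c = 2·arcsin(√a) = 1.079676 rad = 61.8609°

61.86°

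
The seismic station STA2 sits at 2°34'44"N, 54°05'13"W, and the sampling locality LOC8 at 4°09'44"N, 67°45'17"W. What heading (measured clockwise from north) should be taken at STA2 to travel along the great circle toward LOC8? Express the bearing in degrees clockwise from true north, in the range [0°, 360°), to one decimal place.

STA2: φ = +2.57889°, λ = -54.08694°
LOC8: φ = +4.16222°, λ = -67.75472°
Δλ = -13.6678°
y = sin Δλ · cos φ₂ = -0.235669
x = cos φ₁ sin φ₂ − sin φ₁ cos φ₂ cos Δλ = 0.028902
θ = atan2(y, x) = -83.0083° → 276.9917° (mod 360°)

277.0°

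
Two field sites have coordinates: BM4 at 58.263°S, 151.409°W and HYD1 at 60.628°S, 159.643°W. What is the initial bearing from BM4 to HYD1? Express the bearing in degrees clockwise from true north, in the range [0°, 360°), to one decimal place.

237.0°

Δλ = -8.2340°
y = sin Δλ · cos φ₂ = -0.070244
x = cos φ₁ sin φ₂ − sin φ₁ cos φ₂ cos Δλ = -0.045565
θ = atan2(y, x) = -122.9702° → 237.0298° (mod 360°)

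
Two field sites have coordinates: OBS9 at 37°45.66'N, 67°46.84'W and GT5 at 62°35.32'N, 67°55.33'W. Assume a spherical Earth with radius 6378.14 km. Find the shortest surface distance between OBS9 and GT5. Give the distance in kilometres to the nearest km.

OBS9: φ = +37.76100°, λ = -67.78067°
GT5: φ = +62.58867°, λ = -67.92217°
Δφ = 24.8277°,  Δλ = -0.1415°
a = sin²(Δφ/2) + cos φ₁ cos φ₂ sin²(Δλ/2) = 0.046213
c = 2·arcsin(√a) = 0.433327 rad = 24.8278°
d = R·c = 6378.14 × 0.433327 = 2763.8 km

2764 km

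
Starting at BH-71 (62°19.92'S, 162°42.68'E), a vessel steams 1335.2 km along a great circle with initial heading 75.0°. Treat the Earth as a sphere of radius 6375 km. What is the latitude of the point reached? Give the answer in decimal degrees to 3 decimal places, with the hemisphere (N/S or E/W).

BH-71: φ = -62.33200°, λ = +162.71133°
δ = d/R = 1335.2/6375 = 0.209443 rad
φ₂ = arcsin(sin φ₁ cos δ + cos φ₁ sin δ cos θ)
   = arcsin(-0.88565·0.97815 + 0.46435·0.20792·0.25882) = -57.27883°
λ₂ = λ₁ + atan2(sin θ sin δ cos φ₁, cos δ − sin φ₁ sin φ₂) = -175.47869°

57.279°S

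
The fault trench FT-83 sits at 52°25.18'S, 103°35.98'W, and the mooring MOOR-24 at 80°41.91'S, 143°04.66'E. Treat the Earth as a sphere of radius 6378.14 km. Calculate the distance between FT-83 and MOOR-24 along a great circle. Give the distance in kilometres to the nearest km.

FT-83: φ = -52.41967°, λ = -103.59967°
MOOR-24: φ = -80.69850°, λ = +143.07767°
Δφ = -28.2788°,  Δλ = -113.3227°
a = sin²(Δφ/2) + cos φ₁ cos φ₂ sin²(Δλ/2) = 0.128474
c = 2·arcsin(√a) = 0.733176 rad = 42.0079°
d = R·c = 6378.14 × 0.733176 = 4676.3 km

4676 km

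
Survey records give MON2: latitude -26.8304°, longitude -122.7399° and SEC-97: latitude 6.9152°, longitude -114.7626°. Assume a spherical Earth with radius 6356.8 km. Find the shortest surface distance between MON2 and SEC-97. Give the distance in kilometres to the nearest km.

Δφ = 33.7456°,  Δλ = 7.9773°
a = sin²(Δφ/2) + cos φ₁ cos φ₂ sin²(Δλ/2) = 0.088530
c = 2·arcsin(√a) = 0.604230 rad = 34.6198°
d = R·c = 6356.8 × 0.604230 = 3841.0 km

3841 km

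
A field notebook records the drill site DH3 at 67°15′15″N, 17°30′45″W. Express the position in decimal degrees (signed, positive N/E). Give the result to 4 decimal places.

lat: 67.2542° N → +67.2542°
lon: 17.5125° W → -17.5125°

+67.2542°, -17.5125°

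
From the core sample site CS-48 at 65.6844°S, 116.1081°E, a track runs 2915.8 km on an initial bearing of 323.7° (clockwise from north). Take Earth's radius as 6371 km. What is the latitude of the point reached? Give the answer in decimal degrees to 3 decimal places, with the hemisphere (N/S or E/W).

42.135°S

δ = d/R = 2915.8/6371 = 0.457668 rad
φ₂ = arcsin(sin φ₁ cos δ + cos φ₁ sin δ cos θ)
   = arcsin(-0.91129·0.89709 + 0.41176·0.44186·0.80593) = -42.13467°
λ₂ = λ₁ + atan2(sin θ sin δ cos φ₁, cos δ − sin φ₁ sin φ₂) = 95.45280°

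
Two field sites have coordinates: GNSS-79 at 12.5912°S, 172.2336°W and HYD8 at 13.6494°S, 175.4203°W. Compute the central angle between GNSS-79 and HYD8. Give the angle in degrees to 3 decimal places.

Δφ = -1.0582°,  Δλ = -3.1867°
a = sin²(Δφ/2) + cos φ₁ cos φ₂ sin²(Δλ/2) = 0.000819
c = 2·arcsin(√a) = 0.057227 rad = 3.2789°

3.279°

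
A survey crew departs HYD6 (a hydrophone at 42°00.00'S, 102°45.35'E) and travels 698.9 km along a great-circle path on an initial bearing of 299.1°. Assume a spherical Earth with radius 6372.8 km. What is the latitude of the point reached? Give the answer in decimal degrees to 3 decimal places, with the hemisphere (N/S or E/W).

38.723°S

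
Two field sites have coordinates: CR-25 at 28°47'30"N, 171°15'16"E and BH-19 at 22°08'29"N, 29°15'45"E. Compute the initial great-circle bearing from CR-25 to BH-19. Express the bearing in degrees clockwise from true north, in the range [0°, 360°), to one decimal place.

CR-25: φ = +28.79167°, λ = +171.25444°
BH-19: φ = +22.14139°, λ = +29.26250°
Δλ = -141.9919°
y = sin Δλ · cos φ₂ = -0.570363
x = cos φ₁ sin φ₂ − sin φ₁ cos φ₂ cos Δλ = 0.681801
θ = atan2(y, x) = -39.9143° → 320.0857° (mod 360°)

320.1°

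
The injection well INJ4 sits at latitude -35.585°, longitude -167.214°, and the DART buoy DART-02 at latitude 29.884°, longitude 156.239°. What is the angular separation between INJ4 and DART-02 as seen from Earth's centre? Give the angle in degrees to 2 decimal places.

73.95°

Δφ = 65.4690°,  Δλ = -36.5470°
a = sin²(Δφ/2) + cos φ₁ cos φ₂ sin²(Δλ/2) = 0.361732
c = 2·arcsin(√a) = 1.290608 rad = 73.9464°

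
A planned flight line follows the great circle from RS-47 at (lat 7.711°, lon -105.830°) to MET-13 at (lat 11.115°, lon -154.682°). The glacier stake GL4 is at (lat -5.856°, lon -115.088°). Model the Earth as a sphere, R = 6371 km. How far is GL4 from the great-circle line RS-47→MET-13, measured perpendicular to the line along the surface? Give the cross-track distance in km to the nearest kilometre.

1629 km

δ₁₃ = central angle RS-47→GL4 = 0.286442 rad  (haversine)
θ₁₃ = bearing RS-47→GL4 = 214.502°,  θ₁₂ = bearing RS-47→MET-13 = 278.042°
dₓₜ = R·arcsin(sin δ₁₃ · sin(θ₁₃ − θ₁₂)) = 6371·arcsin(0.28254·sin(-63.541°)) = -1629.207 km
|dₓₜ| = 1629.207 km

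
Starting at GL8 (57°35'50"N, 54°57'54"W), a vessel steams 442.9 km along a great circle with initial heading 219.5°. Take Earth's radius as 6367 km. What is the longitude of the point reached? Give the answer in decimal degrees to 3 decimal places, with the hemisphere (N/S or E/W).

59.325°W

GL8: φ = +57.59722°, λ = -54.96500°
δ = d/R = 442.9/6367 = 0.069562 rad
φ₂ = arcsin(sin φ₁ cos δ + cos φ₁ sin δ cos θ)
   = arcsin(0.84430·0.99758 + 0.53587·0.06951·-0.77162) = 54.44131°
λ₂ = λ₁ + atan2(sin θ sin δ cos φ₁, cos δ − sin φ₁ sin φ₂) = -59.32509°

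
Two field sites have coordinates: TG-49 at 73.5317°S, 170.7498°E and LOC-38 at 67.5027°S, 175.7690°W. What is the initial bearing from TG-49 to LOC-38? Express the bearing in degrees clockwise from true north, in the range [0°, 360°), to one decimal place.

43.2°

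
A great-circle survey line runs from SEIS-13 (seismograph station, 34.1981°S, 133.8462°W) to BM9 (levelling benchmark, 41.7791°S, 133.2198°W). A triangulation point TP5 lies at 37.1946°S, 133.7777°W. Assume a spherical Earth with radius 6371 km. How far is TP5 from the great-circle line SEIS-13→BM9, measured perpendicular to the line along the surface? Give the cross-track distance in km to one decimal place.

δ₁₃ = central angle SEIS-13→TP5 = 0.052308 rad  (haversine)
θ₁₃ = bearing SEIS-13→TP5 = 178.956°,  θ₁₂ = bearing SEIS-13→BM9 = 176.465°
dₓₜ = R·arcsin(sin δ₁₃ · sin(θ₁₃ − θ₁₂)) = 6371·arcsin(0.05228·sin(2.492°)) = 14.482 km
|dₓₜ| = 14.482 km

14.5 km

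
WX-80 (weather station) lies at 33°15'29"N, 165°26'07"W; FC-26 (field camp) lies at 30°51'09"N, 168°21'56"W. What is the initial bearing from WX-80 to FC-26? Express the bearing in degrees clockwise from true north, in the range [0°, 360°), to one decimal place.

WX-80: φ = +33.25806°, λ = -165.43528°
FC-26: φ = +30.85250°, λ = -168.36556°
Δλ = -2.9303°
y = sin Δλ · cos φ₂ = -0.043887
x = cos φ₁ sin φ₂ − sin φ₁ cos φ₂ cos Δλ = -0.041357
θ = atan2(y, x) = -133.3002° → 226.6998° (mod 360°)

226.7°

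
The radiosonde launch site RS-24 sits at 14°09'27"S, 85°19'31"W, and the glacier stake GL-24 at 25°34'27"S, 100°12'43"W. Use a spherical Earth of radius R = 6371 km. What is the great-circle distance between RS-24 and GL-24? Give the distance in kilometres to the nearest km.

2006 km

RS-24: φ = -14.15750°, λ = -85.32528°
GL-24: φ = -25.57417°, λ = -100.21194°
Δφ = -11.4167°,  Δλ = -14.8867°
a = sin²(Δφ/2) + cos φ₁ cos φ₂ sin²(Δλ/2) = 0.024571
c = 2·arcsin(√a) = 0.314803 rad = 18.0369°
d = R·c = 6371 × 0.314803 = 2005.6 km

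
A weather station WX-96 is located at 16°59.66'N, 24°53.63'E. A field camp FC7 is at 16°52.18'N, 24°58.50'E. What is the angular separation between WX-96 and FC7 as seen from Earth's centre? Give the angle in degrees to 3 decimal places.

0.147°

WX-96: φ = +16.99433°, λ = +24.89383°
FC7: φ = +16.86967°, λ = +24.97500°
Δφ = -0.1247°,  Δλ = 0.0812°
a = sin²(Δφ/2) + cos φ₁ cos φ₂ sin²(Δλ/2) = 0.000002
c = 2·arcsin(√a) = 0.002563 rad = 0.1469°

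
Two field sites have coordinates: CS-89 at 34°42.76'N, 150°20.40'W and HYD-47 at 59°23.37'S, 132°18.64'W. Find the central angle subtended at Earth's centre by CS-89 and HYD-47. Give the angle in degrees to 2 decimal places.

95.28°

CS-89: φ = +34.71267°, λ = -150.34000°
HYD-47: φ = -59.38950°, λ = -132.31067°
Δφ = -94.1022°,  Δλ = 18.0293°
a = sin²(Δφ/2) + cos φ₁ cos φ₂ sin²(Δλ/2) = 0.546044
c = 2·arcsin(√a) = 1.663015 rad = 95.2837°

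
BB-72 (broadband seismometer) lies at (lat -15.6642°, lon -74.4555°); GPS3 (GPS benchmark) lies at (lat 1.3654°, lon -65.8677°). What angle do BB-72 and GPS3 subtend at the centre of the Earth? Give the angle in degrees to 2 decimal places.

Δφ = 17.0296°,  Δλ = 8.5878°
a = sin²(Δφ/2) + cos φ₁ cos φ₂ sin²(Δλ/2) = 0.027319
c = 2·arcsin(√a) = 0.332095 rad = 19.0277°

19.03°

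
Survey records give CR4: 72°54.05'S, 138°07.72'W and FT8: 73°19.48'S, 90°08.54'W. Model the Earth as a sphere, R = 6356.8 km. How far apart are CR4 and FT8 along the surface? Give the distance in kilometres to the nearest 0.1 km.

1505.9 km

CR4: φ = -72.90083°, λ = -138.12867°
FT8: φ = -73.32467°, λ = -90.14233°
Δφ = -0.4238°,  Δλ = 47.9863°
a = sin²(Δφ/2) + cos φ₁ cos φ₂ sin²(Δλ/2) = 0.013964
c = 2·arcsin(√a) = 0.236892 rad = 13.5729°
d = R·c = 6356.8 × 0.236892 = 1505.9 km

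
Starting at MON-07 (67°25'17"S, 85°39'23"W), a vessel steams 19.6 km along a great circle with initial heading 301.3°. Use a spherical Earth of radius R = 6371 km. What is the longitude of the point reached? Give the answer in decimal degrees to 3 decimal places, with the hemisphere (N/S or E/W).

86.047°W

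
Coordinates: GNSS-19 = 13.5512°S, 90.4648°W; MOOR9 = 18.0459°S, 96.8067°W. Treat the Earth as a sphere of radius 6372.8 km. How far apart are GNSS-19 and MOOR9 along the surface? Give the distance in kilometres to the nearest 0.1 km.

842.8 km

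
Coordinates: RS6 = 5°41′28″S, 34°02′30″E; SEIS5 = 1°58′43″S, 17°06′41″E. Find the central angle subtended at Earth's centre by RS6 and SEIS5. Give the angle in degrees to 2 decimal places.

17.29°

RS6: φ = -5.69111°, λ = +34.04167°
SEIS5: φ = -1.97861°, λ = +17.11139°
Δφ = 3.7125°,  Δλ = -16.9303°
a = sin²(Δφ/2) + cos φ₁ cos φ₂ sin²(Δλ/2) = 0.022600
c = 2·arcsin(√a) = 0.301808 rad = 17.2923°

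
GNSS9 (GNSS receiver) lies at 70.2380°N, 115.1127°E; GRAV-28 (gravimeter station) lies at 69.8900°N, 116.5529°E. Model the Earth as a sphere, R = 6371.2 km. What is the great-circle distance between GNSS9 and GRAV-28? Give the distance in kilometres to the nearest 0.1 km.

66.9 km

Δφ = -0.3480°,  Δλ = 1.4402°
a = sin²(Δφ/2) + cos φ₁ cos φ₂ sin²(Δλ/2) = 0.000028
c = 2·arcsin(√a) = 0.010504 rad = 0.6018°
d = R·c = 6371.2 × 0.010504 = 66.9 km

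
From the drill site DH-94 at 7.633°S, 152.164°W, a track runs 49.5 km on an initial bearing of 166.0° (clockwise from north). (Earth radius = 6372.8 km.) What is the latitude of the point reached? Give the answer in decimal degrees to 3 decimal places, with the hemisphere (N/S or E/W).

δ = d/R = 49.5/6372.8 = 0.007767 rad
φ₂ = arcsin(sin φ₁ cos δ + cos φ₁ sin δ cos θ)
   = arcsin(-0.13283·0.99997 + 0.99114·0.00777·-0.97030) = -8.06481°
λ₂ = λ₁ + atan2(sin θ sin δ cos φ₁, cos δ − sin φ₁ sin φ₂) = -152.05526°

8.065°S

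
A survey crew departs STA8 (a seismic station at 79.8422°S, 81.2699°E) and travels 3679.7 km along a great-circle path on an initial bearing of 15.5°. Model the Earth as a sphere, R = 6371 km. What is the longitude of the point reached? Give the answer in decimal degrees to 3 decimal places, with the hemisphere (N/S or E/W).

93.634°E

δ = d/R = 3679.7/6371 = 0.577570 rad
φ₂ = arcsin(sin φ₁ cos δ + cos φ₁ sin δ cos θ)
   = arcsin(-0.98433·0.83779 + 0.17636·0.54599·0.96363) = -47.04351°
λ₂ = λ₁ + atan2(sin θ sin δ cos φ₁, cos δ − sin φ₁ sin φ₂) = 93.63371°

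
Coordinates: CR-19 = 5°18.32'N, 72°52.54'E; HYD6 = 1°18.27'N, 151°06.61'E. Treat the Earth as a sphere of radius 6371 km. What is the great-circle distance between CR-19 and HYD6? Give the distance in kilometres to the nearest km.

8692 km

CR-19: φ = +5.30533°, λ = +72.87567°
HYD6: φ = +1.30450°, λ = +151.11017°
Δφ = -4.0008°,  Δλ = 78.2345°
a = sin²(Δφ/2) + cos φ₁ cos φ₂ sin²(Δλ/2) = 0.397457
c = 2·arcsin(√a) = 1.364245 rad = 78.1655°
d = R·c = 6371 × 1.364245 = 8691.6 km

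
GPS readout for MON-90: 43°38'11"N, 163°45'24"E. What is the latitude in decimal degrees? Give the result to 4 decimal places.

43.6364°N

43° + 38′/60 + 11″/3600 = 43 + 0.63333 + 0.00306 = 43.6364°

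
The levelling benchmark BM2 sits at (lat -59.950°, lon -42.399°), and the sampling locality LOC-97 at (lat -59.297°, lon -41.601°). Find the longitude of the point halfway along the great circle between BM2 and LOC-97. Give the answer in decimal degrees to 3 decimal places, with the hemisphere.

Bx = cos φ₂ cos Δλ = 0.510538,  By = cos φ₂ sin Δλ = 0.007111
φₘ = atan2(sin φ₁ + sin φ₂, √((cos φ₁ + Bx)² + By²)) = -59.62411°
λₘ = λ₁ + atan2(By, cos φ₁ + Bx) = -41.99612°

41.996°W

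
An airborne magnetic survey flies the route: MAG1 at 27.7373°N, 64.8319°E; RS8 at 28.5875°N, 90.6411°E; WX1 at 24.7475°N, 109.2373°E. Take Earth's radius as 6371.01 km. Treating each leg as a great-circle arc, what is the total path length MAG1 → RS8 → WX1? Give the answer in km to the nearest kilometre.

4421 km

MAG1→RS8: c = 0.396639 rad, d = 2526.99 km
RS8→WX1: c = 0.297337 rad, d = 1894.34 km
Total = 2526.99 + 1894.34 = 4421.33 km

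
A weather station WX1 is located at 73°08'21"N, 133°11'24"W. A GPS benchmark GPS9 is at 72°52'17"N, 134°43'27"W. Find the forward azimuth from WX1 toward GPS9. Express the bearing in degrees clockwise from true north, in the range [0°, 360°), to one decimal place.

239.9°

WX1: φ = +73.13917°, λ = -133.19000°
GPS9: φ = +72.87139°, λ = -134.72417°
Δλ = -1.5342°
y = sin Δλ · cos φ₂ = -0.007885
x = cos φ₁ sin φ₂ − sin φ₁ cos φ₂ cos Δλ = -0.004573
θ = atan2(y, x) = -120.1092° → 239.8908° (mod 360°)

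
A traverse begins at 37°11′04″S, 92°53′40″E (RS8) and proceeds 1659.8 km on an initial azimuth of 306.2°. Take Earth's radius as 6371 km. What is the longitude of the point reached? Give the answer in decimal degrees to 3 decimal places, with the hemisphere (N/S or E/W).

RS8: φ = -37.18444°, λ = +92.89444°
δ = d/R = 1659.8/6371 = 0.260524 rad
φ₂ = arcsin(sin φ₁ cos δ + cos φ₁ sin δ cos θ)
   = arcsin(-0.60438·0.96626 + 0.79669·0.25759·0.59061) = -27.56696°
λ₂ = λ₁ + atan2(sin θ sin δ cos φ₁, cos δ − sin φ₁ sin φ₂) = 79.33327°

79.333°E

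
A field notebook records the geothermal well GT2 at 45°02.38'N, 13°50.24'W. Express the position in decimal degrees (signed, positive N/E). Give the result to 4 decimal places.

lat: 45.0397° N → +45.0397°
lon: 13.8373° W → -13.8373°

+45.0397°, -13.8373°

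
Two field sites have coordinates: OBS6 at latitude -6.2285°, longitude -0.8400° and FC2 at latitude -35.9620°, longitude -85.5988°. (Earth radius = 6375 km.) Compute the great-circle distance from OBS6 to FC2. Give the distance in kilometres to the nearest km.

Δφ = -29.7335°,  Δλ = -84.7588°
a = sin²(Δφ/2) + cos φ₁ cos φ₂ sin²(Δλ/2) = 0.431393
c = 2·arcsin(√a) = 1.433147 rad = 82.1133°
d = R·c = 6375 × 1.433147 = 9136.3 km

9136 km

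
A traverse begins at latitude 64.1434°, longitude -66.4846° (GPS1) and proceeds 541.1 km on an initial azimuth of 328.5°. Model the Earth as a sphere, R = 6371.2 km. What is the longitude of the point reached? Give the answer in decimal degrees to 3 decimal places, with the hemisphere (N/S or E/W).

73.325°W

δ = d/R = 541.1/6371.2 = 0.084929 rad
φ₂ = arcsin(sin φ₁ cos δ + cos φ₁ sin δ cos θ)
   = arcsin(0.89989·0.99640 + 0.43612·0.08483·0.85264) = 68.15412°
λ₂ = λ₁ + atan2(sin θ sin δ cos φ₁, cos δ − sin φ₁ sin φ₂) = -73.32531°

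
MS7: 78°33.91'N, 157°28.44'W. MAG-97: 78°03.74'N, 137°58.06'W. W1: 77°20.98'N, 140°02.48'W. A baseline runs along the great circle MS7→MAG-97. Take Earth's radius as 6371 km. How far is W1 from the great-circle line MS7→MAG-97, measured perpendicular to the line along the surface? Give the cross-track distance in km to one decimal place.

MS7: φ = +78.56517°, λ = -157.47400°
MAG-97: φ = +78.06233°, λ = -137.96767°
W1: φ = +77.34967°, λ = -140.04133°
δ₁₃ = central angle MS7→W1 = 0.066634 rad  (haversine)
θ₁₃ = bearing MS7→W1 = 99.818°,  θ₁₂ = bearing MS7→MAG-97 = 87.628°
dₓₜ = R·arcsin(sin δ₁₃ · sin(θ₁₃ − θ₁₂)) = 6371·arcsin(0.06658·sin(12.189°)) = 89.572 km
|dₓₜ| = 89.572 km

89.6 km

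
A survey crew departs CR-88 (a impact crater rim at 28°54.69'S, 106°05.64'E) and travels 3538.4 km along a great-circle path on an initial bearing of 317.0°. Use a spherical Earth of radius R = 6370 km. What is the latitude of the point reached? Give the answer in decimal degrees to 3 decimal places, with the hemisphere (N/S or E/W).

4.195°S

CR-88: φ = -28.91150°, λ = +106.09400°
δ = d/R = 3538.4/6370 = 0.555479 rad
φ₂ = arcsin(sin φ₁ cos δ + cos φ₁ sin δ cos θ)
   = arcsin(-0.48346·0.84965 + 0.87537·0.52735·0.73135) = -4.19539°
λ₂ = λ₁ + atan2(sin θ sin δ cos φ₁, cos δ − sin φ₁ sin φ₂) = 84.95583°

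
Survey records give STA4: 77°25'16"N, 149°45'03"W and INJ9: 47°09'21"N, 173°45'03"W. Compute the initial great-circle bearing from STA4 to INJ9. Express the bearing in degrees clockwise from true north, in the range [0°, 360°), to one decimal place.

211.8°

STA4: φ = +77.42111°, λ = -149.75083°
INJ9: φ = +47.15583°, λ = -173.75083°
Δλ = -24.0000°
y = sin Δλ · cos φ₂ = -0.276584
x = cos φ₁ sin φ₂ − sin φ₁ cos φ₂ cos Δλ = -0.446626
θ = atan2(y, x) = -148.2312° → 211.7688° (mod 360°)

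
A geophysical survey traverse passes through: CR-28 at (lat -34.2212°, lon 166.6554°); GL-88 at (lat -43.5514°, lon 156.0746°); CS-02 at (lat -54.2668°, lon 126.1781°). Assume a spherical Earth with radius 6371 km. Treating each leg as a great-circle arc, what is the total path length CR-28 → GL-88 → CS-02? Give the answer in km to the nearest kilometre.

3844 km

CR-28→GL-88: c = 0.216847 rad, d = 1381.53 km
GL-88→CS-02: c = 0.386491 rad, d = 2462.33 km
Total = 1381.53 + 2462.33 = 3843.86 km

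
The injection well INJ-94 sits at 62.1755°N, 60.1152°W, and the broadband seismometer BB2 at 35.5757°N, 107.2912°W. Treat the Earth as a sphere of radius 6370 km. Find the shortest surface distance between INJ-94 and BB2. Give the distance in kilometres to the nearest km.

4382 km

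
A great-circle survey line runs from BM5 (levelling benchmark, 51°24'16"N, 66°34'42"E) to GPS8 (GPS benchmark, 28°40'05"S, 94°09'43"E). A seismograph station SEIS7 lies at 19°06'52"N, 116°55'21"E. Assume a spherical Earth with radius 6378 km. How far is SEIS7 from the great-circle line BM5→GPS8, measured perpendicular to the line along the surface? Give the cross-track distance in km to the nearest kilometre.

BM5: φ = +51.40444°, λ = +66.57833°
GPS8: φ = -28.66806°, λ = +94.16194°
SEIS7: φ = +19.11444°, λ = +116.92250°
δ₁₃ = central angle BM5→SEIS7 = 0.886554 rad  (haversine)
θ₁₃ = bearing BM5→SEIS7 = 110.155°,  θ₁₂ = bearing BM5→GPS8 = 155.872°
dₓₜ = R·arcsin(sin δ₁₃ · sin(θ₁₃ − θ₁₂)) = 6378·arcsin(0.77490·sin(-45.717°)) = -3750.666 km
|dₓₜ| = 3750.666 km

3751 km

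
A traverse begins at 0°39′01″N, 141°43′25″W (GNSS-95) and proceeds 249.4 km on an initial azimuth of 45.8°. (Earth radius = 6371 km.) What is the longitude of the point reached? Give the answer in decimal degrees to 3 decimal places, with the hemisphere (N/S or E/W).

140.115°W

GNSS-95: φ = +0.65028°, λ = -141.72361°
δ = d/R = 249.4/6371 = 0.039146 rad
φ₂ = arcsin(sin φ₁ cos δ + cos φ₁ sin δ cos θ)
   = arcsin(0.01135·0.99923 + 0.99994·0.03914·0.69717) = 2.21349°
λ₂ = λ₁ + atan2(sin θ sin δ cos φ₁, cos δ − sin φ₁ sin φ₂) = -140.11465°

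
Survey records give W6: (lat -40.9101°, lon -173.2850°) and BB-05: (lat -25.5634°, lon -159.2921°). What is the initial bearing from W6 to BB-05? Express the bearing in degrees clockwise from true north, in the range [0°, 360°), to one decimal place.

41.4°

Δλ = 13.9929°
y = sin Δλ · cos φ₂ = 0.218131
x = cos φ₁ sin φ₂ − sin φ₁ cos φ₂ cos Δλ = 0.247129
θ = atan2(y, x) = 41.4337° → 41.4337° (mod 360°)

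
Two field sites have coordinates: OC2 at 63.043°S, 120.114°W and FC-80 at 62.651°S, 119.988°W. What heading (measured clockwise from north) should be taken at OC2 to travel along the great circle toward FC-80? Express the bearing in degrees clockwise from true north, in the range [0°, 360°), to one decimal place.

Δλ = 0.1260°
y = sin Δλ · cos φ₂ = 0.001010
x = cos φ₁ sin φ₂ − sin φ₁ cos φ₂ cos Δλ = 0.006841
θ = atan2(y, x) = 8.4013° → 8.4013° (mod 360°)

8.4°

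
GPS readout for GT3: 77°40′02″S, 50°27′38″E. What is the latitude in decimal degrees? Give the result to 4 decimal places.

77° + 40′/60 + 2″/3600 = 77 + 0.66667 + 0.00056 = 77.6672°

77.6672°S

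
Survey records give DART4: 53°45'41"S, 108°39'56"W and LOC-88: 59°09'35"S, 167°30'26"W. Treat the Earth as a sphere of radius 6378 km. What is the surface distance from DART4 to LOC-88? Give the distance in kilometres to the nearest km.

3547 km

DART4: φ = -53.76139°, λ = -108.66556°
LOC-88: φ = -59.15972°, λ = -167.50722°
Δφ = -5.3983°,  Δλ = -58.8417°
a = sin²(Δφ/2) + cos φ₁ cos φ₂ sin²(Δλ/2) = 0.075343
c = 2·arcsin(√a) = 0.556112 rad = 31.8629°
d = R·c = 6378 × 0.556112 = 3546.9 km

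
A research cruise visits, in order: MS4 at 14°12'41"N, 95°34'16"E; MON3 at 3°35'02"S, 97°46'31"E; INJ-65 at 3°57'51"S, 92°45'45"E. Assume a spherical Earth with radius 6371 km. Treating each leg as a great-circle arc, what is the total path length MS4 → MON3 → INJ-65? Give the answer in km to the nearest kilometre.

2551 km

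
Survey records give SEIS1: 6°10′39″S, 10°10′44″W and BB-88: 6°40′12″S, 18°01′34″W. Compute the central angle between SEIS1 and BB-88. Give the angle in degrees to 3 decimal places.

SEIS1: φ = -6.17750°, λ = -10.17889°
BB-88: φ = -6.67000°, λ = -18.02611°
Δφ = -0.4925°,  Δλ = -7.8472°
a = sin²(Δφ/2) + cos φ₁ cos φ₂ sin²(Δλ/2) = 0.004642
c = 2·arcsin(√a) = 0.136369 rad = 7.8134°

7.813°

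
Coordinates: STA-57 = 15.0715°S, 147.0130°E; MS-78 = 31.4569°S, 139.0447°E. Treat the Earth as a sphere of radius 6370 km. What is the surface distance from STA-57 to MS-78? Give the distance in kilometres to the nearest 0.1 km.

Δφ = -16.3854°,  Δλ = -7.9683°
a = sin²(Δφ/2) + cos φ₁ cos φ₂ sin²(Δλ/2) = 0.024283
c = 2·arcsin(√a) = 0.312938 rad = 17.9300°
d = R·c = 6370 × 0.312938 = 1993.4 km

1993.4 km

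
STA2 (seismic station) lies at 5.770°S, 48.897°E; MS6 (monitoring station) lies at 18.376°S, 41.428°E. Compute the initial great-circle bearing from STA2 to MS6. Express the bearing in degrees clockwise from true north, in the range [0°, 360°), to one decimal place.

Δλ = -7.4690°
y = sin Δλ · cos φ₂ = -0.123361
x = cos φ₁ sin φ₂ − sin φ₁ cos φ₂ cos Δλ = -0.219055
θ = atan2(y, x) = -150.6139° → 209.3861° (mod 360°)

209.4°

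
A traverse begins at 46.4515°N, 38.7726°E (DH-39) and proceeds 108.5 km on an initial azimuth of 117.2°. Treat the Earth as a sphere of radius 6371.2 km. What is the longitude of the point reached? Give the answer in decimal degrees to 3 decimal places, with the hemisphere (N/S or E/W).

40.022°E

δ = d/R = 108.5/6371.2 = 0.017030 rad
φ₂ = arcsin(sin φ₁ cos δ + cos φ₁ sin δ cos θ)
   = arcsin(0.72479·0.99985 + 0.68897·0.01703·-0.45710) = 45.99865°
λ₂ = λ₁ + atan2(sin θ sin δ cos φ₁, cos δ − sin φ₁ sin φ₂) = 40.02190°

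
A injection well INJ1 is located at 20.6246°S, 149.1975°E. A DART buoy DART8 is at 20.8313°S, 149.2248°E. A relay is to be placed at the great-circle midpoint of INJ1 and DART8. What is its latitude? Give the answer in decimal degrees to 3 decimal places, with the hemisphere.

Bx = cos φ₂ cos Δλ = 0.934631,  By = cos φ₂ sin Δλ = 0.000445
φₘ = atan2(sin φ₁ + sin φ₂, √((cos φ₁ + Bx)² + By²)) = -20.72795°
λₘ = λ₁ + atan2(By, cos φ₁ + Bx) = 149.21114°

20.728°S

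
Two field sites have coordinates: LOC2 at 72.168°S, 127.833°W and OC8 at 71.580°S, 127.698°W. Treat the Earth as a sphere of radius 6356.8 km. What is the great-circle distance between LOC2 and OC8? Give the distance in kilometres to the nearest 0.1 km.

65.4 km

Δφ = 0.5880°,  Δλ = 0.1350°
a = sin²(Δφ/2) + cos φ₁ cos φ₂ sin²(Δλ/2) = 0.000026
c = 2·arcsin(√a) = 0.010289 rad = 0.5895°
d = R·c = 6356.8 × 0.010289 = 65.4 km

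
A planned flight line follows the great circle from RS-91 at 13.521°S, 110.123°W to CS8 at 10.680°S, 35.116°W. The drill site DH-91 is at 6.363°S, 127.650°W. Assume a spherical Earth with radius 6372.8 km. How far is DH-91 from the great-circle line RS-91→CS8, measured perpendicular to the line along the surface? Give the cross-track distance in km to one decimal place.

δ₁₃ = central angle RS-91→DH-91 = 0.325952 rad  (haversine)
θ₁₃ = bearing RS-91→DH-91 = 290.821°,  θ₁₂ = bearing RS-91→CS8 = 97.250°
dₓₜ = R·arcsin(sin δ₁₃ · sin(θ₁₃ − θ₁₂)) = 6372.8·arcsin(0.32021·sin(193.571°)) = -479.300 km
|dₓₜ| = 479.300 km

479.3 km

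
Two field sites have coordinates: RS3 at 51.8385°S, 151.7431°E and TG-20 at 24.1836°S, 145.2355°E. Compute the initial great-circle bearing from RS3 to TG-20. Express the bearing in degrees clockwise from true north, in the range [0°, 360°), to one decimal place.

Δλ = -6.5076°
y = sin Δλ · cos φ₂ = -0.103388
x = cos φ₁ sin φ₂ − sin φ₁ cos φ₂ cos Δλ = 0.459523
θ = atan2(y, x) = -12.6799° → 347.3201° (mod 360°)

347.3°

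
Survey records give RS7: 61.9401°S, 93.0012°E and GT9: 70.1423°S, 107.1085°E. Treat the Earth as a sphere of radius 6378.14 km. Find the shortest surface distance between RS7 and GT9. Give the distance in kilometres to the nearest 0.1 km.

1107.9 km

Δφ = -8.2022°,  Δλ = 14.1073°
a = sin²(Δφ/2) + cos φ₁ cos φ₂ sin²(Δλ/2) = 0.007524
c = 2·arcsin(√a) = 0.173702 rad = 9.9524°
d = R·c = 6378.14 × 0.173702 = 1107.9 km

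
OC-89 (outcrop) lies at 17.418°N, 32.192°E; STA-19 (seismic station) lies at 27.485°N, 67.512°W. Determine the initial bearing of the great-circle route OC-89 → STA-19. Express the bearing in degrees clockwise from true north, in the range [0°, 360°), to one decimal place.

299.0°

Δλ = -99.7040°
y = sin Δλ · cos φ₂ = -0.874438
x = cos φ₁ sin φ₂ − sin φ₁ cos φ₂ cos Δλ = 0.485116
θ = atan2(y, x) = -60.9796° → 299.0204° (mod 360°)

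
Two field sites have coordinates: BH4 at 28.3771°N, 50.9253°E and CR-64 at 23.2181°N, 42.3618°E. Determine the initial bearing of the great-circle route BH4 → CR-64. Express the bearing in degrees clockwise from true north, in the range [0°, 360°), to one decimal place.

Δλ = -8.5635°
y = sin Δλ · cos φ₂ = -0.136846
x = cos φ₁ sin φ₂ − sin φ₁ cos φ₂ cos Δλ = -0.085050
θ = atan2(y, x) = -121.8612° → 238.1388° (mod 360°)

238.1°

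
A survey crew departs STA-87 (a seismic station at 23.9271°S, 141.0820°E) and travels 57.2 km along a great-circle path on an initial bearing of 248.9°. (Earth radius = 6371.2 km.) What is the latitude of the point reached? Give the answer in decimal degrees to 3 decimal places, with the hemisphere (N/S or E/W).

24.111°S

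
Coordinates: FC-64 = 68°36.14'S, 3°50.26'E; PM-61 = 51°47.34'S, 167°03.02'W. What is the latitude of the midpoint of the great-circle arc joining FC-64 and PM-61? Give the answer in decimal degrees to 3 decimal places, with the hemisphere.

81.235°S

FC-64: φ = -68.60233°, λ = +3.83767°
PM-61: φ = -51.78900°, λ = -167.05033°
Bx = cos φ₂ cos Δλ = -0.610753,  By = cos φ₂ sin Δλ = -0.097958
φₘ = atan2(sin φ₁ + sin φ₂, √((cos φ₁ + Bx)² + By²)) = -81.23485°
λₘ = λ₁ + atan2(By, cos φ₁ + Bx) = -154.44287°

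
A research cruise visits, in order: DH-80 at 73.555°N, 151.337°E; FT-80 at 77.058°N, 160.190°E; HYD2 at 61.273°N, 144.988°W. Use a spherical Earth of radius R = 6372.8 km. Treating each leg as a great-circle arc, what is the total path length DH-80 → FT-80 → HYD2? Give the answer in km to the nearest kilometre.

DH-80→FT-80: c = 0.072456 rad, d = 461.74 km
FT-80→HYD2: c = 0.411154 rad, d = 2620.20 km
Total = 461.74 + 2620.20 = 3081.95 km

3082 km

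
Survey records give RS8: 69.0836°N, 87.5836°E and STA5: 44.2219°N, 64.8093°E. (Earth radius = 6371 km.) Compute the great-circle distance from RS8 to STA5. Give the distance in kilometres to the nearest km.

3053 km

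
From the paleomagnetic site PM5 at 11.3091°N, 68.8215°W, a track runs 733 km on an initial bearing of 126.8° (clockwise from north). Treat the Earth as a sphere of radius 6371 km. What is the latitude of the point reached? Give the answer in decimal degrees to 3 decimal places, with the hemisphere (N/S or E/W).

7.318°N

δ = d/R = 733/6371 = 0.115053 rad
φ₂ = arcsin(sin φ₁ cos δ + cos φ₁ sin δ cos θ)
   = arcsin(0.19610·0.99339 + 0.98058·0.11480·-0.59902) = 7.31784°
λ₂ = λ₁ + atan2(sin θ sin δ cos φ₁, cos δ − sin φ₁ sin φ₂) = -63.50381°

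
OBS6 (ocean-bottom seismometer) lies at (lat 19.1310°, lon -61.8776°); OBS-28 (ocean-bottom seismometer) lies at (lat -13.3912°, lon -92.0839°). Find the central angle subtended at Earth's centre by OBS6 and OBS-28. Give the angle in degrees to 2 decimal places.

44.08°

Δφ = -32.5222°,  Δλ = -30.2063°
a = sin²(Δφ/2) + cos φ₁ cos φ₂ sin²(Δλ/2) = 0.140805
c = 2·arcsin(√a) = 0.769312 rad = 44.0783°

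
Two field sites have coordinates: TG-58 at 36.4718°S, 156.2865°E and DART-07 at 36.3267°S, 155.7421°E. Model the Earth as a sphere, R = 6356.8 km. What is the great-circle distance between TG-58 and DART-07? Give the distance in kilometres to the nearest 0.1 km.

51.2 km

Δφ = 0.1451°,  Δλ = -0.5444°
a = sin²(Δφ/2) + cos φ₁ cos φ₂ sin²(Δλ/2) = 0.000016
c = 2·arcsin(√a) = 0.008056 rad = 0.4616°
d = R·c = 6356.8 × 0.008056 = 51.2 km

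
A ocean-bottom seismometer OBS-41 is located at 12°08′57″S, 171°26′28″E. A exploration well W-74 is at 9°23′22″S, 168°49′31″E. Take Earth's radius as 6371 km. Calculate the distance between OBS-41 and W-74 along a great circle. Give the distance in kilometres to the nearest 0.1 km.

OBS-41: φ = -12.14917°, λ = +171.44111°
W-74: φ = -9.38944°, λ = +168.82528°
Δφ = 2.7597°,  Δλ = -2.6158°
a = sin²(Δφ/2) + cos φ₁ cos φ₂ sin²(Δλ/2) = 0.001082
c = 2·arcsin(√a) = 0.065811 rad = 3.7707°
d = R·c = 6371 × 0.065811 = 419.3 km

419.3 km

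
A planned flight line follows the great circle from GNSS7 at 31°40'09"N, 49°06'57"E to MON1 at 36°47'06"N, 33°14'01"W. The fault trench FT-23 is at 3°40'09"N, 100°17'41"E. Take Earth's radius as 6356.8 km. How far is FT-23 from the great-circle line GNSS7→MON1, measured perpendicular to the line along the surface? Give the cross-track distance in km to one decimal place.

GNSS7: φ = +31.66917°, λ = +49.11583°
MON1: φ = +36.78500°, λ = -33.23361°
FT-23: φ = +3.66917°, λ = +100.29472°
δ₁₃ = central angle GNSS7→FT-23 = 0.969093 rad  (haversine)
θ₁₃ = bearing GNSS7→FT-23 = 109.412°,  θ₁₂ = bearing GNSS7→MON1 = 299.750°
dₓₜ = R·arcsin(sin δ₁₃ · sin(θ₁₃ − θ₁₂)) = 6356.8·arcsin(0.82437·sin(-190.338°)) = 943.873 km
|dₓₜ| = 943.873 km

943.9 km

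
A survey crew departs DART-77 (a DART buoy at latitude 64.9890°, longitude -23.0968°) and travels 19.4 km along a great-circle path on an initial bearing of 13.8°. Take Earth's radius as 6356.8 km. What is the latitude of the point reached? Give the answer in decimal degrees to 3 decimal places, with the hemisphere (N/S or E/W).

δ = d/R = 19.4/6356.8 = 0.003052 rad
φ₂ = arcsin(sin φ₁ cos δ + cos φ₁ sin δ cos θ)
   = arcsin(0.90623·1.00000 + 0.42279·0.00305·0.97113) = 65.15878°
λ₂ = λ₁ + atan2(sin θ sin δ cos φ₁, cos δ − sin φ₁ sin φ₂) = -22.99752°

65.159°N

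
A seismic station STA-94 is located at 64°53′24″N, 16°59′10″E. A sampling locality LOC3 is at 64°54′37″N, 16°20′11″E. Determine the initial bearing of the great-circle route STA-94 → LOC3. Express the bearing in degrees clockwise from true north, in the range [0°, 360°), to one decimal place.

274.5°

STA-94: φ = +64.89000°, λ = +16.98611°
LOC3: φ = +64.91028°, λ = +16.33639°
Δλ = -0.6497°
y = sin Δλ · cos φ₂ = -0.004808
x = cos φ₁ sin φ₂ − sin φ₁ cos φ₂ cos Δλ = 0.000379
θ = atan2(y, x) = -85.4980° → 274.5020° (mod 360°)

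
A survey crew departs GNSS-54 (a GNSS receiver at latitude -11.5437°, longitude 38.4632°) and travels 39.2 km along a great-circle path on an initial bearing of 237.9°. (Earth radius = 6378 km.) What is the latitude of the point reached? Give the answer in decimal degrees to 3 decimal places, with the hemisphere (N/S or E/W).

δ = d/R = 39.2/6378 = 0.006146 rad
φ₂ = arcsin(sin φ₁ cos δ + cos φ₁ sin δ cos θ)
   = arcsin(-0.20012·0.99998 + 0.97977·0.00615·-0.53140) = -11.73067°
λ₂ = λ₁ + atan2(sin θ sin δ cos φ₁, cos δ − sin φ₁ sin φ₂) = 38.15853°

11.731°S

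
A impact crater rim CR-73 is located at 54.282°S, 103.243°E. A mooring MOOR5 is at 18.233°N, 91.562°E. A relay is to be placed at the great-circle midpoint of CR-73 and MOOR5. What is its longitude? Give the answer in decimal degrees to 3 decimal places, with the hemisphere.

96.004°E

Bx = cos φ₂ cos Δλ = 0.930122,  By = cos φ₂ sin Δλ = -0.192297
φₘ = atan2(sin φ₁ + sin φ₂, √((cos φ₁ + Bx)² + By²)) = -18.10738°
λₘ = λ₁ + atan2(By, cos φ₁ + Bx) = 96.00408°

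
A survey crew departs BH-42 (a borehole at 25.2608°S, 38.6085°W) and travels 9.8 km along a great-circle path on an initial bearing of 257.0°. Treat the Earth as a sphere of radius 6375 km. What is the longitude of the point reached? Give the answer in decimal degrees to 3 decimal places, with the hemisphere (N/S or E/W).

δ = d/R = 9.8/6375 = 0.001537 rad
φ₂ = arcsin(sin φ₁ cos δ + cos φ₁ sin δ cos θ)
   = arcsin(-0.42674·1.00000 + 0.90437·0.00154·-0.22495) = -25.28058°
λ₂ = λ₁ + atan2(sin θ sin δ cos φ₁, cos δ − sin φ₁ sin φ₂) = -38.70341°

38.703°W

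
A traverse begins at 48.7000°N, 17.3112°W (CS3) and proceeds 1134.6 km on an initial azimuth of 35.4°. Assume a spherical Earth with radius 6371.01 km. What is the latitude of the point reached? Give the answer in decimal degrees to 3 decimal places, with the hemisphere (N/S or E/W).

56.583°N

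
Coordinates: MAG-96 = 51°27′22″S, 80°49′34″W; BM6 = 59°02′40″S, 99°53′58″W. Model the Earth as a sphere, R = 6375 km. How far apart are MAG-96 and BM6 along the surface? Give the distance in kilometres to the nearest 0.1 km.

1466.8 km

MAG-96: φ = -51.45611°, λ = -80.82611°
BM6: φ = -59.04444°, λ = -99.89944°
Δφ = -7.5883°,  Δλ = -19.0733°
a = sin²(Δφ/2) + cos φ₁ cos φ₂ sin²(Δλ/2) = 0.013177
c = 2·arcsin(√a) = 0.230087 rad = 13.1830°
d = R·c = 6375 × 0.230087 = 1466.8 km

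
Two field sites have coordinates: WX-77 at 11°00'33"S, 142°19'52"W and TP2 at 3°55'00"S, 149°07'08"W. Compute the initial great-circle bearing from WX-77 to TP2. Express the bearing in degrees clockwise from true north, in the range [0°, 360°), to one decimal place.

WX-77: φ = -11.00917°, λ = -142.33111°
TP2: φ = -3.91667°, λ = -149.11889°
Δλ = -6.7878°
y = sin Δλ · cos φ₂ = -0.117916
x = cos φ₁ sin φ₂ − sin φ₁ cos φ₂ cos Δλ = 0.122136
θ = atan2(y, x) = -43.9929° → 316.0071° (mod 360°)

316.0°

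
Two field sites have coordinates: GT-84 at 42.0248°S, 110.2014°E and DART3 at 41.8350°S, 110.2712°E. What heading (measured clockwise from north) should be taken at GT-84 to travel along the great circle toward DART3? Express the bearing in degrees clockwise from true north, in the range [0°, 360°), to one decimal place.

15.3°

Δλ = 0.0698°
y = sin Δλ · cos φ₂ = 0.000908
x = cos φ₁ sin φ₂ − sin φ₁ cos φ₂ cos Δλ = 0.003312
θ = atan2(y, x) = 15.3248° → 15.3248° (mod 360°)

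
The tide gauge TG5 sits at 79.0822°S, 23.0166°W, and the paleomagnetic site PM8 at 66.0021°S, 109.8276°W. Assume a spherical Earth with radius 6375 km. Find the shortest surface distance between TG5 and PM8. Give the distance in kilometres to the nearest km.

2856 km

Δφ = 13.0801°,  Δλ = -86.8110°
a = sin²(Δφ/2) + cos φ₁ cos φ₂ sin²(Δλ/2) = 0.049345
c = 2·arcsin(√a) = 0.448012 rad = 25.6692°
d = R·c = 6375 × 0.448012 = 2856.1 km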